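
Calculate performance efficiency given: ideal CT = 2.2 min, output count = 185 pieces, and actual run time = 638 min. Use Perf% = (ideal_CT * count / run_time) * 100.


Formula: Performance = (Ideal CT * Total Count) / Run Time * 100
Ideal output time = 2.2 * 185 = 407.0 min
Performance = 407.0 / 638 * 100 = 63.8%

63.8%


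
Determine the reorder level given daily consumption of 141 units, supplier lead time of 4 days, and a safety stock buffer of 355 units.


Formula: ROP = (Daily Demand * Lead Time) + Safety Stock
Demand during lead time = 141 * 4 = 564 units
ROP = 564 + 355 = 919 units

919 units


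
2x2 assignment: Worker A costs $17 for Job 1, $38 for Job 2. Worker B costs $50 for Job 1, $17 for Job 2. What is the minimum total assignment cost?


Option 1: A->1 + B->2 = $17 + $17 = $34
Option 2: A->2 + B->1 = $38 + $50 = $88
Min cost = min($34, $88) = $34

$34


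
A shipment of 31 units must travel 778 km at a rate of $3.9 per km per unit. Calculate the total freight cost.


TC = dist * cost * units = 778 * 3.9 * 31 = $94060.20

$94060.20


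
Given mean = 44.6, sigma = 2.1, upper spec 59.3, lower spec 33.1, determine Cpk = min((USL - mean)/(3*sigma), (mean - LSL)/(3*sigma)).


Cpu = (59.3 - 44.6) / (3 * 2.1) = 2.33
Cpl = (44.6 - 33.1) / (3 * 2.1) = 1.83
Cpk = min(2.33, 1.83) = 1.83

1.83


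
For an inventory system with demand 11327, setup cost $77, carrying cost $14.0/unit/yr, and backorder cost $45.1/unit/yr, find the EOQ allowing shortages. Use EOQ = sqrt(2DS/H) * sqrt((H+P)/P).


Formula: EOQ* = sqrt(2DS/H) * sqrt((H+P)/P)
Base EOQ = sqrt(2*11327*77/14.0) = 352.98 units
Correction = sqrt((14.0+45.1)/45.1) = 1.14474
EOQ* = 352.98 * 1.14474 = 404.1 units

404.1 units


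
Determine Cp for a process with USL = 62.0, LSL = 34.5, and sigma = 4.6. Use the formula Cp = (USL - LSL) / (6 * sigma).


Cp = (62.0 - 34.5) / (6 * 4.6)

1.0


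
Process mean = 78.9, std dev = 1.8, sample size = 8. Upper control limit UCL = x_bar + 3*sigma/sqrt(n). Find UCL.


UCL = 78.9 + 3 * 1.8 / sqrt(8)

80.81


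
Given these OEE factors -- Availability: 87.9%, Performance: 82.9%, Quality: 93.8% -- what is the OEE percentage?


Formula: OEE = Availability * Performance * Quality / 10000
A * P = 87.9% * 82.9% / 100 = 72.87%
OEE = 72.87% * 93.8% / 100 = 68.4%

68.4%


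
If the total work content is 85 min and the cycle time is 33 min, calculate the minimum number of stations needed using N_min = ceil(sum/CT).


Formula: N_min = ceil(Sum of Task Times / Cycle Time)
N_min = ceil(85 min / 33 min) = ceil(2.5758)
N_min = 3 stations

3


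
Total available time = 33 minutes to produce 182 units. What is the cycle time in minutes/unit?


Formula: CT = Available Time / Number of Units
CT = 33 min / 182 units
CT = 0.18 min/unit

0.18 min/unit


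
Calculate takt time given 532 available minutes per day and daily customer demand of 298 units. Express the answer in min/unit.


Formula: Takt Time = Available Production Time / Customer Demand
Takt = 532 min/day / 298 units/day
Takt = 1.79 min/unit

1.79 min/unit


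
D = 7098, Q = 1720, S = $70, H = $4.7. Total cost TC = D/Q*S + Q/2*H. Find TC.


TC = 7098/1720 * 70 + 1720/2 * 4.7

$4330.87


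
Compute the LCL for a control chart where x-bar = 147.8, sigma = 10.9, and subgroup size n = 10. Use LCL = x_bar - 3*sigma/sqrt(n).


LCL = 147.8 - 3 * 10.9 / sqrt(10)

137.46


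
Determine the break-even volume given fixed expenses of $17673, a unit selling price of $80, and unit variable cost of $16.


Formula: BEQ = Fixed Costs / (Price - Variable Cost)
Contribution margin = $80 - $16 = $64/unit
BEQ = ceil($17673 / $64/unit) = ceil(276.14) = 277 units

277 units


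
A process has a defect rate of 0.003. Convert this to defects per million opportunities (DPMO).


DPMO = defect_rate * 1000000 = 0.003 * 1000000

3000


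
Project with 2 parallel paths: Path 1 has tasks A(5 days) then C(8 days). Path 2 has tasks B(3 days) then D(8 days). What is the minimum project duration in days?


Path 1 = 5 + 8 = 13 days
Path 2 = 3 + 8 = 11 days
Duration = max(13, 11) = 13 days

13 days


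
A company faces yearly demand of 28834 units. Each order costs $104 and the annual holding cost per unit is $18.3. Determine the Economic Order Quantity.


Formula: EOQ = sqrt(2 * D * S / H)
Numerator: 2 * 28834 * 104 = 5997472
2DS/H = 5997472 / 18.3 = 327730.7
EOQ = sqrt(327730.7) = 572.5 units

572.5 units


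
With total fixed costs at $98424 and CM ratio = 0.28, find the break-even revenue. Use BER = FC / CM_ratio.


Formula: BER = Fixed Costs / Contribution Margin Ratio
BER = $98424 / 0.28
BER = $351514.29 (to the nearest cent)

$351514.29


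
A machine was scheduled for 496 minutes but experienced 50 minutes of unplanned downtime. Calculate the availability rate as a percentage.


Formula: Availability = (Planned Time - Downtime) / Planned Time * 100
Uptime = 496 - 50 = 446 min
Availability = 446 / 496 * 100 = 89.9%

89.9%


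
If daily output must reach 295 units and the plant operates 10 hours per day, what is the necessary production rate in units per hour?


Formula: Production Rate = Daily Demand / Available Hours
Rate = 295 units/day / 10 hours/day
Rate = 29.5 units/hour

29.5 units/hour


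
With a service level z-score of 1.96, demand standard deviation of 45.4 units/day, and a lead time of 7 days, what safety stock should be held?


Formula: SS = z * sigma_d * sqrt(LT)
sqrt(LT) = sqrt(7) = 2.6458
SS = 1.96 * 45.4 * 2.6458
SS = 235.4 units

235.4 units


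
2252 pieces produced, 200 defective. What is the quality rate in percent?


Formula: Quality Rate = Good Pieces / Total Pieces * 100
Good pieces = 2252 - 200 = 2052
QR = 2052 / 2252 * 100 = 91.1%

91.1%


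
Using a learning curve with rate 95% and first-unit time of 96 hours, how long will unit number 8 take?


Formula: T_n = T_1 * (learning_rate)^(log2(n)) where learning_rate = rate/100
Doublings = log2(8) = 3
T_n = 96 * 0.95^3
T_n = 96 * 0.8574 = 82.3 hours

82.3 hours


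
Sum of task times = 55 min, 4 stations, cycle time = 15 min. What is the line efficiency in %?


Formula: Efficiency = Sum of Task Times / (N_stations * CT) * 100
Total station capacity = 4 stations * 15 min = 60 min
Efficiency = 55 / 60 * 100 = 91.7%

91.7%


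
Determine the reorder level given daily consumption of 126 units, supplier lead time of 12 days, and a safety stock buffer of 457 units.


Formula: ROP = (Daily Demand * Lead Time) + Safety Stock
Demand during lead time = 126 * 12 = 1512 units
ROP = 1512 + 457 = 1969 units

1969 units


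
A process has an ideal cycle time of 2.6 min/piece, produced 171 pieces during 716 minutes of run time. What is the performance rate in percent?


Formula: Performance = (Ideal CT * Total Count) / Run Time * 100
Ideal output time = 2.6 * 171 = 444.6 min
Performance = 444.6 / 716 * 100 = 62.1%

62.1%


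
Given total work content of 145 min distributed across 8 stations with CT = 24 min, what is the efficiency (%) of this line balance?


Formula: Efficiency = Sum of Task Times / (N_stations * CT) * 100
Total station capacity = 8 stations * 24 min = 192 min
Efficiency = 145 / 192 * 100 = 75.5%

75.5%


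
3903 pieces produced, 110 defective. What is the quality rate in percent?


Formula: Quality Rate = Good Pieces / Total Pieces * 100
Good pieces = 3903 - 110 = 3793
QR = 3793 / 3903 * 100 = 97.2%

97.2%


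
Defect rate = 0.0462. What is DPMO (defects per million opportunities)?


DPMO = defect_rate * 1000000 = 0.0462 * 1000000

46200


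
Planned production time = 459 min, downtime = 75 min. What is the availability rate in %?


Formula: Availability = (Planned Time - Downtime) / Planned Time * 100
Uptime = 459 - 75 = 384 min
Availability = 384 / 459 * 100 = 83.7%

83.7%


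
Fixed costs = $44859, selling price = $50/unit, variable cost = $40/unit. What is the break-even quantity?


Formula: BEQ = Fixed Costs / (Price - Variable Cost)
Contribution margin = $50 - $40 = $10/unit
BEQ = ceil($44859 / $10/unit) = ceil(4485.9) = 4486 units

4486 units


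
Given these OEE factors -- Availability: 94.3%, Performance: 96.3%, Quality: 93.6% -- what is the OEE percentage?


Formula: OEE = Availability * Performance * Quality / 10000
A * P = 94.3% * 96.3% / 100 = 90.81%
OEE = 90.81% * 93.6% / 100 = 85.0%

85.0%


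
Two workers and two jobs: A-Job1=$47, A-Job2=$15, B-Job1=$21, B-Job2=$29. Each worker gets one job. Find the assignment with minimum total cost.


Option 1: A->1 + B->2 = $47 + $29 = $76
Option 2: A->2 + B->1 = $15 + $21 = $36
Min cost = min($76, $36) = $36

$36


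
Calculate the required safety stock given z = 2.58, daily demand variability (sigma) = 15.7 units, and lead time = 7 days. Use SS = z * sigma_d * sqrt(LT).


Formula: SS = z * sigma_d * sqrt(LT)
sqrt(LT) = sqrt(7) = 2.6458
SS = 2.58 * 15.7 * 2.6458
SS = 107.2 units

107.2 units


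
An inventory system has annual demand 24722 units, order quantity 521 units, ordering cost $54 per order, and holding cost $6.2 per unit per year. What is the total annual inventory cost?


TC = 24722/521 * 54 + 521/2 * 6.2

$4177.46


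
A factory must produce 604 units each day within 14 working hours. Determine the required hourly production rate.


Formula: Production Rate = Daily Demand / Available Hours
Rate = 604 units/day / 14 hours/day
Rate = 43.1 units/hour

43.1 units/hour


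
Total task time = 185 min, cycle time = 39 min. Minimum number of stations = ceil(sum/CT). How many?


Formula: N_min = ceil(Sum of Task Times / Cycle Time)
N_min = ceil(185 min / 39 min) = ceil(4.7436)
N_min = 5 stations

5


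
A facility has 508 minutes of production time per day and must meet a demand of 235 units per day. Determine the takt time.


Formula: Takt Time = Available Production Time / Customer Demand
Takt = 508 min/day / 235 units/day
Takt = 2.16 min/unit

2.16 min/unit


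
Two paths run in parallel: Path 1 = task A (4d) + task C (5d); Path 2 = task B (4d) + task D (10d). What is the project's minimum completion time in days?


Path 1 = 4 + 5 = 9 days
Path 2 = 4 + 10 = 14 days
Duration = max(9, 14) = 14 days

14 days


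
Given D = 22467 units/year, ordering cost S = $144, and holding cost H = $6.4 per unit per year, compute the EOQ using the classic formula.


Formula: EOQ = sqrt(2 * D * S / H)
Numerator: 2 * 22467 * 144 = 6470496
2DS/H = 6470496 / 6.4 = 1011015.0
EOQ = sqrt(1011015.0) = 1005.5 units

1005.5 units


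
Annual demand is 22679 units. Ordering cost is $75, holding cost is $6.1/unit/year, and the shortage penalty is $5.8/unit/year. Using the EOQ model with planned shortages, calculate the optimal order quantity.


Formula: EOQ* = sqrt(2DS/H) * sqrt((H+P)/P)
Base EOQ = sqrt(2*22679*75/6.1) = 746.78 units
Correction = sqrt((6.1+5.8)/5.8) = 1.43238
EOQ* = 746.78 * 1.43238 = 1069.7 units

1069.7 units


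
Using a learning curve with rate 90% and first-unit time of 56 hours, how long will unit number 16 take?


Formula: T_n = T_1 * (learning_rate)^(log2(n)) where learning_rate = rate/100
Doublings = log2(16) = 4
T_n = 56 * 0.9^4
T_n = 56 * 0.6561 = 36.7 hours

36.7 hours


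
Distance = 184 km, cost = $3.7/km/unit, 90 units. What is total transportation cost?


TC = dist * cost * units = 184 * 3.7 * 90 = $61272.00

$61272.00


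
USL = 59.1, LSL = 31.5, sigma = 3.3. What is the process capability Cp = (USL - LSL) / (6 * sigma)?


Cp = (59.1 - 31.5) / (6 * 3.3)

1.39


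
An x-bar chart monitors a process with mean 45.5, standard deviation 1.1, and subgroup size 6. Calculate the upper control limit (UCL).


UCL = 45.5 + 3 * 1.1 / sqrt(6)

46.85


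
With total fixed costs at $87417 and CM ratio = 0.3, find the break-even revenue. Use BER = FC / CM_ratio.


Formula: BER = Fixed Costs / Contribution Margin Ratio
BER = $87417 / 0.3
BER = $291390.00 (to the nearest cent)

$291390.00


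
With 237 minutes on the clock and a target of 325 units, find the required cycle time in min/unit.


Formula: CT = Available Time / Number of Units
CT = 237 min / 325 units
CT = 0.73 min/unit

0.73 min/unit


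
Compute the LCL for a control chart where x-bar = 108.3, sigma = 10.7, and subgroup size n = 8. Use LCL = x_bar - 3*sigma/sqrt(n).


LCL = 108.3 - 3 * 10.7 / sqrt(8)

96.95


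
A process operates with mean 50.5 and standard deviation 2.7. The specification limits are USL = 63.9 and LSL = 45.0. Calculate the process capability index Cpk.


Cpu = (63.9 - 50.5) / (3 * 2.7) = 1.65
Cpl = (50.5 - 45.0) / (3 * 2.7) = 0.68
Cpk = min(1.65, 0.68) = 0.68

0.68


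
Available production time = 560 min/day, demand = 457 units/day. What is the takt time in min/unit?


Formula: Takt Time = Available Production Time / Customer Demand
Takt = 560 min/day / 457 units/day
Takt = 1.23 min/unit

1.23 min/unit


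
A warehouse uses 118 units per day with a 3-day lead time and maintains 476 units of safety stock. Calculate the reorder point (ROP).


Formula: ROP = (Daily Demand * Lead Time) + Safety Stock
Demand during lead time = 118 * 3 = 354 units
ROP = 354 + 476 = 830 units

830 units


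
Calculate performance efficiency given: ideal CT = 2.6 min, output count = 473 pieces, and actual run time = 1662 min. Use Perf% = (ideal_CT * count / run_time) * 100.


Formula: Performance = (Ideal CT * Total Count) / Run Time * 100
Ideal output time = 2.6 * 473 = 1229.8 min
Performance = 1229.8 / 1662 * 100 = 74.0%

74.0%


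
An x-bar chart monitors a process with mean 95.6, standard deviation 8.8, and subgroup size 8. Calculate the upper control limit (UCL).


UCL = 95.6 + 3 * 8.8 / sqrt(8)

104.93


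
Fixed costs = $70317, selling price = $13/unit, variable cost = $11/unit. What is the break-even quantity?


Formula: BEQ = Fixed Costs / (Price - Variable Cost)
Contribution margin = $13 - $11 = $2/unit
BEQ = ceil($70317 / $2/unit) = ceil(35158.5) = 35159 units

35159 units


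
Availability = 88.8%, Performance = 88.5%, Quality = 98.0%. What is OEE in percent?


Formula: OEE = Availability * Performance * Quality / 10000
A * P = 88.8% * 88.5% / 100 = 78.59%
OEE = 78.59% * 98.0% / 100 = 77.0%

77.0%


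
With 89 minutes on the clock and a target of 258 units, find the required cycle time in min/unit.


Formula: CT = Available Time / Number of Units
CT = 89 min / 258 units
CT = 0.34 min/unit

0.34 min/unit


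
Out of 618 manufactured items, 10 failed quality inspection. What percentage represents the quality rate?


Formula: Quality Rate = Good Pieces / Total Pieces * 100
Good pieces = 618 - 10 = 608
QR = 608 / 618 * 100 = 98.4%

98.4%


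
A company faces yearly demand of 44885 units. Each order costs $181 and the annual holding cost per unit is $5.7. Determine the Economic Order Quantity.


Formula: EOQ = sqrt(2 * D * S / H)
Numerator: 2 * 44885 * 181 = 16248370
2DS/H = 16248370 / 5.7 = 2850591.2
EOQ = sqrt(2850591.2) = 1688.4 units

1688.4 units


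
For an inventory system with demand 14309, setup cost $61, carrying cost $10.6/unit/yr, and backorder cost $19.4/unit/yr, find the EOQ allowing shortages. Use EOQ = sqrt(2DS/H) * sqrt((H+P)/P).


Formula: EOQ* = sqrt(2DS/H) * sqrt((H+P)/P)
Base EOQ = sqrt(2*14309*61/10.6) = 405.82 units
Correction = sqrt((10.6+19.4)/19.4) = 1.24354
EOQ* = 405.82 * 1.24354 = 504.7 units

504.7 units


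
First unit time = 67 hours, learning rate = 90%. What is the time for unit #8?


Formula: T_n = T_1 * (learning_rate)^(log2(n)) where learning_rate = rate/100
Doublings = log2(8) = 3
T_n = 67 * 0.9^3
T_n = 67 * 0.729 = 48.8 hours

48.8 hours


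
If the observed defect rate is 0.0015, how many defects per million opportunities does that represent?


DPMO = defect_rate * 1000000 = 0.0015 * 1000000

1500


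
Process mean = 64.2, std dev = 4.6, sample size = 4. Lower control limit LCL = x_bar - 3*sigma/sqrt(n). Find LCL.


LCL = 64.2 - 3 * 4.6 / sqrt(4)

57.3


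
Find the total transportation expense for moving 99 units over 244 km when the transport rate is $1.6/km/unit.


TC = dist * cost * units = 244 * 1.6 * 99 = $38649.60

$38649.60


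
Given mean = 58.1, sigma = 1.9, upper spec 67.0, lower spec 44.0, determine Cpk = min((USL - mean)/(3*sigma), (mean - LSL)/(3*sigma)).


Cpu = (67.0 - 58.1) / (3 * 1.9) = 1.56
Cpl = (58.1 - 44.0) / (3 * 1.9) = 2.47
Cpk = min(1.56, 2.47) = 1.56

1.56


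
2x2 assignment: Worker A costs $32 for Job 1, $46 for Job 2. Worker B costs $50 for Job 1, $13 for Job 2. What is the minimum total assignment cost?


Option 1: A->1 + B->2 = $32 + $13 = $45
Option 2: A->2 + B->1 = $46 + $50 = $96
Min cost = min($45, $96) = $45

$45


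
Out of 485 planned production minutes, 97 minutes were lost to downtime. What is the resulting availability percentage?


Formula: Availability = (Planned Time - Downtime) / Planned Time * 100
Uptime = 485 - 97 = 388 min
Availability = 388 / 485 * 100 = 80.0%

80.0%


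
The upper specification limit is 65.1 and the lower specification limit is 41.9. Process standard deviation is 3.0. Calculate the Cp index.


Cp = (65.1 - 41.9) / (6 * 3.0)

1.29


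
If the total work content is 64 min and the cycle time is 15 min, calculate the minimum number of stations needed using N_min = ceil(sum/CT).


Formula: N_min = ceil(Sum of Task Times / Cycle Time)
N_min = ceil(64 min / 15 min) = ceil(4.2667)
N_min = 5 stations

5


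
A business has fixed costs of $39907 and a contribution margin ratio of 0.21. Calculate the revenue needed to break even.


Formula: BER = Fixed Costs / Contribution Margin Ratio
BER = $39907 / 0.21
BER = $190033.33 (to the nearest cent)

$190033.33


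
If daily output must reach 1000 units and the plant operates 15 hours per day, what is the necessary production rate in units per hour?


Formula: Production Rate = Daily Demand / Available Hours
Rate = 1000 units/day / 15 hours/day
Rate = 66.7 units/hour

66.7 units/hour


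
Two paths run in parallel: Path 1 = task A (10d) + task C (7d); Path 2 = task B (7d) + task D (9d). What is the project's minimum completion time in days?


Path 1 = 10 + 7 = 17 days
Path 2 = 7 + 9 = 16 days
Duration = max(17, 16) = 17 days

17 days


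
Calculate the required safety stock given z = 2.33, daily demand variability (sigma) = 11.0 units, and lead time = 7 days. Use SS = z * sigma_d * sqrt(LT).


Formula: SS = z * sigma_d * sqrt(LT)
sqrt(LT) = sqrt(7) = 2.6458
SS = 2.33 * 11.0 * 2.6458
SS = 67.8 units

67.8 units


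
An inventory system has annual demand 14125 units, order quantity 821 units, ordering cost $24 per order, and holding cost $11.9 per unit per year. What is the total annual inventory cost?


TC = 14125/821 * 24 + 821/2 * 11.9

$5297.86


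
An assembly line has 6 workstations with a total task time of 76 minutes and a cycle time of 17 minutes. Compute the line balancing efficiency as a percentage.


Formula: Efficiency = Sum of Task Times / (N_stations * CT) * 100
Total station capacity = 6 stations * 17 min = 102 min
Efficiency = 76 / 102 * 100 = 74.5%

74.5%


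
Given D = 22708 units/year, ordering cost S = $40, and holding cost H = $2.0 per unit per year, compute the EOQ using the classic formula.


Formula: EOQ = sqrt(2 * D * S / H)
Numerator: 2 * 22708 * 40 = 1816640
2DS/H = 1816640 / 2.0 = 908320.0
EOQ = sqrt(908320.0) = 953.1 units

953.1 units


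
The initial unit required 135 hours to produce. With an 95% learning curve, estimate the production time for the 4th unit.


Formula: T_n = T_1 * (learning_rate)^(log2(n)) where learning_rate = rate/100
Doublings = log2(4) = 2
T_n = 135 * 0.95^2
T_n = 135 * 0.9025 = 121.8 hours

121.8 hours


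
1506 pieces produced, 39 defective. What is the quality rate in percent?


Formula: Quality Rate = Good Pieces / Total Pieces * 100
Good pieces = 1506 - 39 = 1467
QR = 1467 / 1506 * 100 = 97.4%

97.4%


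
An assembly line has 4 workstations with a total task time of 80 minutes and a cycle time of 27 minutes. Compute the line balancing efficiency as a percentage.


Formula: Efficiency = Sum of Task Times / (N_stations * CT) * 100
Total station capacity = 4 stations * 27 min = 108 min
Efficiency = 80 / 108 * 100 = 74.1%

74.1%


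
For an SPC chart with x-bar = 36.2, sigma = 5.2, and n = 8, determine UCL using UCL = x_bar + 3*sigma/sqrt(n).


UCL = 36.2 + 3 * 5.2 / sqrt(8)

41.72


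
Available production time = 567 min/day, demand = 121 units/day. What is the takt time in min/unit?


Formula: Takt Time = Available Production Time / Customer Demand
Takt = 567 min/day / 121 units/day
Takt = 4.69 min/unit

4.69 min/unit


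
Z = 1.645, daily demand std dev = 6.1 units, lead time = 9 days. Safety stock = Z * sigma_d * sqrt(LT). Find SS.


Formula: SS = z * sigma_d * sqrt(LT)
sqrt(LT) = sqrt(9) = 3.0
SS = 1.645 * 6.1 * 3.0
SS = 30.1 units

30.1 units


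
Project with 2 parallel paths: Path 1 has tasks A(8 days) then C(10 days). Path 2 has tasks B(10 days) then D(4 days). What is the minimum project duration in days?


Path 1 = 8 + 10 = 18 days
Path 2 = 10 + 4 = 14 days
Duration = max(18, 14) = 18 days

18 days


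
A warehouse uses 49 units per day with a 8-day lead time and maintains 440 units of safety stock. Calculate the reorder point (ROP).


Formula: ROP = (Daily Demand * Lead Time) + Safety Stock
Demand during lead time = 49 * 8 = 392 units
ROP = 392 + 440 = 832 units

832 units


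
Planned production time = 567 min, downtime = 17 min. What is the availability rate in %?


Formula: Availability = (Planned Time - Downtime) / Planned Time * 100
Uptime = 567 - 17 = 550 min
Availability = 550 / 567 * 100 = 97.0%

97.0%


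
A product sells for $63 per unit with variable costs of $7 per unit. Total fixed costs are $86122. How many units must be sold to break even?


Formula: BEQ = Fixed Costs / (Price - Variable Cost)
Contribution margin = $63 - $7 = $56/unit
BEQ = ceil($86122 / $56/unit) = ceil(1537.89) = 1538 units

1538 units


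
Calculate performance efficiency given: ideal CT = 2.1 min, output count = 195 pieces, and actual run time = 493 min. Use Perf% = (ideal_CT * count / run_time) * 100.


Formula: Performance = (Ideal CT * Total Count) / Run Time * 100
Ideal output time = 2.1 * 195 = 409.5 min
Performance = 409.5 / 493 * 100 = 83.1%

83.1%


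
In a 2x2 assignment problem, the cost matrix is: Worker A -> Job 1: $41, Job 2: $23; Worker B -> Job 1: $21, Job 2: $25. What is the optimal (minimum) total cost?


Option 1: A->1 + B->2 = $41 + $25 = $66
Option 2: A->2 + B->1 = $23 + $21 = $44
Min cost = min($66, $44) = $44

$44


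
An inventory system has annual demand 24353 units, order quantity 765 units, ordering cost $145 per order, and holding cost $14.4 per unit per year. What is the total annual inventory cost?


TC = 24353/765 * 145 + 765/2 * 14.4

$10123.93


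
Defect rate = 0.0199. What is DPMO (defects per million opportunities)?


DPMO = defect_rate * 1000000 = 0.0199 * 1000000

19900


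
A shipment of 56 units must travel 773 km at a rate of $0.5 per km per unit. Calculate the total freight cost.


TC = dist * cost * units = 773 * 0.5 * 56 = $21644.00

$21644.00


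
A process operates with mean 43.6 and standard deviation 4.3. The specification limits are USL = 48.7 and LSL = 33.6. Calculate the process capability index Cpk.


Cpu = (48.7 - 43.6) / (3 * 4.3) = 0.4
Cpl = (43.6 - 33.6) / (3 * 4.3) = 0.78
Cpk = min(0.4, 0.78) = 0.4

0.4


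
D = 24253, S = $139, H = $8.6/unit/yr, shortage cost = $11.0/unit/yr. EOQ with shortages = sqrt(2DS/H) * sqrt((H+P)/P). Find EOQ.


Formula: EOQ* = sqrt(2DS/H) * sqrt((H+P)/P)
Base EOQ = sqrt(2*24253*139/8.6) = 885.43 units
Correction = sqrt((8.6+11.0)/11.0) = 1.33485
EOQ* = 885.43 * 1.33485 = 1181.9 units

1181.9 units


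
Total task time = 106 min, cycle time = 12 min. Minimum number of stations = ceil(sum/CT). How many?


Formula: N_min = ceil(Sum of Task Times / Cycle Time)
N_min = ceil(106 min / 12 min) = ceil(8.8333)
N_min = 9 stations

9


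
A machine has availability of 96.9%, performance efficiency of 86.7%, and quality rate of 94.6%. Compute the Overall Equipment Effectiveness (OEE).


Formula: OEE = Availability * Performance * Quality / 10000
A * P = 96.9% * 86.7% / 100 = 84.01%
OEE = 84.01% * 94.6% / 100 = 79.5%

79.5%


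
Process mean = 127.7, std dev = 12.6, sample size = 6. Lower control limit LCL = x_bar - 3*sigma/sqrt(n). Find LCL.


LCL = 127.7 - 3 * 12.6 / sqrt(6)

112.27


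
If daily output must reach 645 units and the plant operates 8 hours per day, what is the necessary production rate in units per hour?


Formula: Production Rate = Daily Demand / Available Hours
Rate = 645 units/day / 8 hours/day
Rate = 80.6 units/hour

80.6 units/hour


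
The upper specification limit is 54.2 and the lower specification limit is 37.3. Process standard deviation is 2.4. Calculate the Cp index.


Cp = (54.2 - 37.3) / (6 * 2.4)

1.17


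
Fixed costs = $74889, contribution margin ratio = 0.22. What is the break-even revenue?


Formula: BER = Fixed Costs / Contribution Margin Ratio
BER = $74889 / 0.22
BER = $340404.55 (to the nearest cent)

$340404.55


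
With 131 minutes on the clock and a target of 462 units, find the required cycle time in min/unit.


Formula: CT = Available Time / Number of Units
CT = 131 min / 462 units
CT = 0.28 min/unit

0.28 min/unit


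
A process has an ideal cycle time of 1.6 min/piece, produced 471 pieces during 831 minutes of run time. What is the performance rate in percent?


Formula: Performance = (Ideal CT * Total Count) / Run Time * 100
Ideal output time = 1.6 * 471 = 753.6 min
Performance = 753.6 / 831 * 100 = 90.7%

90.7%


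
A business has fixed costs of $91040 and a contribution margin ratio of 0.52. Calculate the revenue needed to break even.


Formula: BER = Fixed Costs / Contribution Margin Ratio
BER = $91040 / 0.52
BER = $175076.92 (to the nearest cent)

$175076.92


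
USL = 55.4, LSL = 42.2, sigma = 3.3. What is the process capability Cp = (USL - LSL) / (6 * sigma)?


Cp = (55.4 - 42.2) / (6 * 3.3)

0.67


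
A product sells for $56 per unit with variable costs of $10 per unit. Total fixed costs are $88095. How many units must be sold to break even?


Formula: BEQ = Fixed Costs / (Price - Variable Cost)
Contribution margin = $56 - $10 = $46/unit
BEQ = ceil($88095 / $46/unit) = ceil(1915.11) = 1916 units

1916 units


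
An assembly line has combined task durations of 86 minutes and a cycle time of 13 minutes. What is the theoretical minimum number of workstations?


Formula: N_min = ceil(Sum of Task Times / Cycle Time)
N_min = ceil(86 min / 13 min) = ceil(6.6154)
N_min = 7 stations

7


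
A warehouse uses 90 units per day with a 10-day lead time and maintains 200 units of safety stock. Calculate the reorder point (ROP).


Formula: ROP = (Daily Demand * Lead Time) + Safety Stock
Demand during lead time = 90 * 10 = 900 units
ROP = 900 + 200 = 1100 units

1100 units


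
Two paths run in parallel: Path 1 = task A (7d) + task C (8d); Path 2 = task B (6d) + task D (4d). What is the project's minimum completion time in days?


Path 1 = 7 + 8 = 15 days
Path 2 = 6 + 4 = 10 days
Duration = max(15, 10) = 15 days

15 days


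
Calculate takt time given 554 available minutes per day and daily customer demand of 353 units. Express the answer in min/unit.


Formula: Takt Time = Available Production Time / Customer Demand
Takt = 554 min/day / 353 units/day
Takt = 1.57 min/unit

1.57 min/unit


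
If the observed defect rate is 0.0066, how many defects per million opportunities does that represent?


DPMO = defect_rate * 1000000 = 0.0066 * 1000000

6600


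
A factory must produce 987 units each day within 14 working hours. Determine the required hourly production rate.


Formula: Production Rate = Daily Demand / Available Hours
Rate = 987 units/day / 14 hours/day
Rate = 70.5 units/hour

70.5 units/hour


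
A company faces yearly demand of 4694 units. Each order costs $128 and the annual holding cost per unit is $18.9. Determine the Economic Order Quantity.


Formula: EOQ = sqrt(2 * D * S / H)
Numerator: 2 * 4694 * 128 = 1201664
2DS/H = 1201664 / 18.9 = 63580.1
EOQ = sqrt(63580.1) = 252.2 units

252.2 units


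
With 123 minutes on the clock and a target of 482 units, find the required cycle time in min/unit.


Formula: CT = Available Time / Number of Units
CT = 123 min / 482 units
CT = 0.26 min/unit

0.26 min/unit


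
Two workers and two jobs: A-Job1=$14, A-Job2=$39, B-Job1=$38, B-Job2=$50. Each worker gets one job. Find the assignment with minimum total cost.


Option 1: A->1 + B->2 = $14 + $50 = $64
Option 2: A->2 + B->1 = $39 + $38 = $77
Min cost = min($64, $77) = $64

$64


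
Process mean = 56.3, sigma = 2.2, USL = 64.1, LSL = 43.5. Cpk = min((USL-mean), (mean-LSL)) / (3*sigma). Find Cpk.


Cpu = (64.1 - 56.3) / (3 * 2.2) = 1.18
Cpl = (56.3 - 43.5) / (3 * 2.2) = 1.94
Cpk = min(1.18, 1.94) = 1.18

1.18


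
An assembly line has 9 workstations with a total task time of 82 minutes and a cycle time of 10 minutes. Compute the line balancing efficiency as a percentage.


Formula: Efficiency = Sum of Task Times / (N_stations * CT) * 100
Total station capacity = 9 stations * 10 min = 90 min
Efficiency = 82 / 90 * 100 = 91.1%

91.1%


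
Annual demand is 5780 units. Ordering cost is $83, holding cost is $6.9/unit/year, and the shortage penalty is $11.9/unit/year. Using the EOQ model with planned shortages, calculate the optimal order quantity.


Formula: EOQ* = sqrt(2DS/H) * sqrt((H+P)/P)
Base EOQ = sqrt(2*5780*83/6.9) = 372.9 units
Correction = sqrt((6.9+11.9)/11.9) = 1.25691
EOQ* = 372.9 * 1.25691 = 468.7 units

468.7 units


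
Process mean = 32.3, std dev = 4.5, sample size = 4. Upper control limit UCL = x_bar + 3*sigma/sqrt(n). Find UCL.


UCL = 32.3 + 3 * 4.5 / sqrt(4)

39.05


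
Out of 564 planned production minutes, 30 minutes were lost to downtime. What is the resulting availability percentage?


Formula: Availability = (Planned Time - Downtime) / Planned Time * 100
Uptime = 564 - 30 = 534 min
Availability = 534 / 564 * 100 = 94.7%

94.7%


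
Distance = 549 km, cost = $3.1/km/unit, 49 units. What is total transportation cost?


TC = dist * cost * units = 549 * 3.1 * 49 = $83393.10

$83393.10


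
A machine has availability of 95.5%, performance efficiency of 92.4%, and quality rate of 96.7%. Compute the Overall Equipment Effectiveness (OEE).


Formula: OEE = Availability * Performance * Quality / 10000
A * P = 95.5% * 92.4% / 100 = 88.24%
OEE = 88.24% * 96.7% / 100 = 85.3%

85.3%


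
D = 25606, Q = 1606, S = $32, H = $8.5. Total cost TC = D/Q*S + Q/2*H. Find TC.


TC = 25606/1606 * 32 + 1606/2 * 8.5

$7335.71


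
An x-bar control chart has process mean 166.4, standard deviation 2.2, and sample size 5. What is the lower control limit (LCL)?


LCL = 166.4 - 3 * 2.2 / sqrt(5)

163.45


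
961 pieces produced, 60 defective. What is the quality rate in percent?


Formula: Quality Rate = Good Pieces / Total Pieces * 100
Good pieces = 961 - 60 = 901
QR = 901 / 961 * 100 = 93.8%

93.8%


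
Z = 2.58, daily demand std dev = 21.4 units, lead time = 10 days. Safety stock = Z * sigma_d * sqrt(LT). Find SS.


Formula: SS = z * sigma_d * sqrt(LT)
sqrt(LT) = sqrt(10) = 3.1623
SS = 2.58 * 21.4 * 3.1623
SS = 174.6 units

174.6 units


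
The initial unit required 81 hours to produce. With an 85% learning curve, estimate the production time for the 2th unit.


Formula: T_n = T_1 * (learning_rate)^(log2(n)) where learning_rate = rate/100
Doublings = log2(2) = 1
T_n = 81 * 0.85^1
T_n = 81 * 0.85 = 68.9 hours

68.9 hours


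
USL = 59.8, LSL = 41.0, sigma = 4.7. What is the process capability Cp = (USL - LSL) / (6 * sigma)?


Cp = (59.8 - 41.0) / (6 * 4.7)

0.67


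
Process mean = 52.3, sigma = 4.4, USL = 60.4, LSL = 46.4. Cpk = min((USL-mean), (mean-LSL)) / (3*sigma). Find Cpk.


Cpu = (60.4 - 52.3) / (3 * 4.4) = 0.61
Cpl = (52.3 - 46.4) / (3 * 4.4) = 0.45
Cpk = min(0.61, 0.45) = 0.45

0.45


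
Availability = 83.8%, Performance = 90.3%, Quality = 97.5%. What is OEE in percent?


Formula: OEE = Availability * Performance * Quality / 10000
A * P = 83.8% * 90.3% / 100 = 75.67%
OEE = 75.67% * 97.5% / 100 = 73.8%

73.8%


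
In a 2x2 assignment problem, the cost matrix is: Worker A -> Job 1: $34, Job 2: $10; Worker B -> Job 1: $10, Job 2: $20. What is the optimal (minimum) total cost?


Option 1: A->1 + B->2 = $34 + $20 = $54
Option 2: A->2 + B->1 = $10 + $10 = $20
Min cost = min($54, $20) = $20

$20


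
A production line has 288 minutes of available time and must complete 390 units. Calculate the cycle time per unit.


Formula: CT = Available Time / Number of Units
CT = 288 min / 390 units
CT = 0.74 min/unit

0.74 min/unit


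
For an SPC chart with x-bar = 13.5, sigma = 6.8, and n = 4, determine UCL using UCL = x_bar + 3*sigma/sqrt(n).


UCL = 13.5 + 3 * 6.8 / sqrt(4)

23.7


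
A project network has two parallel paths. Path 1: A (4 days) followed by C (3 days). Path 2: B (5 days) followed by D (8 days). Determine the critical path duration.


Path 1 = 4 + 3 = 7 days
Path 2 = 5 + 8 = 13 days
Duration = max(7, 13) = 13 days

13 days


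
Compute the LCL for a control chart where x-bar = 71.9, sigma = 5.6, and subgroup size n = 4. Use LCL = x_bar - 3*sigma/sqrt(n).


LCL = 71.9 - 3 * 5.6 / sqrt(4)

63.5


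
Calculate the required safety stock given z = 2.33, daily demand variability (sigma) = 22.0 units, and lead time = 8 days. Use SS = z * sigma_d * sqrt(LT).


Formula: SS = z * sigma_d * sqrt(LT)
sqrt(LT) = sqrt(8) = 2.8284
SS = 2.33 * 22.0 * 2.8284
SS = 145.0 units

145.0 units


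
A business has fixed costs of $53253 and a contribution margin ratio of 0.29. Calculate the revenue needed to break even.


Formula: BER = Fixed Costs / Contribution Margin Ratio
BER = $53253 / 0.29
BER = $183631.03 (to the nearest cent)

$183631.03


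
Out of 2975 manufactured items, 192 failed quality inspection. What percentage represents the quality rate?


Formula: Quality Rate = Good Pieces / Total Pieces * 100
Good pieces = 2975 - 192 = 2783
QR = 2783 / 2975 * 100 = 93.5%

93.5%


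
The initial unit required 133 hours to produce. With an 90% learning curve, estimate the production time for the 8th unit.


Formula: T_n = T_1 * (learning_rate)^(log2(n)) where learning_rate = rate/100
Doublings = log2(8) = 3
T_n = 133 * 0.9^3
T_n = 133 * 0.729 = 97.0 hours

97.0 hours


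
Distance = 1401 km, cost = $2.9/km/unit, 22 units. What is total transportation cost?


TC = dist * cost * units = 1401 * 2.9 * 22 = $89383.80

$89383.80


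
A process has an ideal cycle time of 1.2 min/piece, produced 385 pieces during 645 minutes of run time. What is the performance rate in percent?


Formula: Performance = (Ideal CT * Total Count) / Run Time * 100
Ideal output time = 1.2 * 385 = 462.0 min
Performance = 462.0 / 645 * 100 = 71.6%

71.6%


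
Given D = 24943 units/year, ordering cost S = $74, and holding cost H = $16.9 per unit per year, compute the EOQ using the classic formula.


Formula: EOQ = sqrt(2 * D * S / H)
Numerator: 2 * 24943 * 74 = 3691564
2DS/H = 3691564 / 16.9 = 218435.7
EOQ = sqrt(218435.7) = 467.4 units

467.4 units


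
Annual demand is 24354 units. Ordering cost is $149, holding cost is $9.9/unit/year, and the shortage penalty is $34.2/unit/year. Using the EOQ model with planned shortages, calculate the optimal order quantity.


Formula: EOQ* = sqrt(2DS/H) * sqrt((H+P)/P)
Base EOQ = sqrt(2*24354*149/9.9) = 856.2 units
Correction = sqrt((9.9+34.2)/34.2) = 1.13555
EOQ* = 856.2 * 1.13555 = 972.3 units

972.3 units


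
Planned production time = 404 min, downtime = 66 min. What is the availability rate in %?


Formula: Availability = (Planned Time - Downtime) / Planned Time * 100
Uptime = 404 - 66 = 338 min
Availability = 338 / 404 * 100 = 83.7%

83.7%


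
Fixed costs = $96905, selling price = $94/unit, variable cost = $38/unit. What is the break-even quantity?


Formula: BEQ = Fixed Costs / (Price - Variable Cost)
Contribution margin = $94 - $38 = $56/unit
BEQ = ceil($96905 / $56/unit) = ceil(1730.45) = 1731 units

1731 units


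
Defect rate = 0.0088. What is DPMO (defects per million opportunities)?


DPMO = defect_rate * 1000000 = 0.0088 * 1000000

8800


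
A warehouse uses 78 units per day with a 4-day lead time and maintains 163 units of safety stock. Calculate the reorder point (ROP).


Formula: ROP = (Daily Demand * Lead Time) + Safety Stock
Demand during lead time = 78 * 4 = 312 units
ROP = 312 + 163 = 475 units

475 units


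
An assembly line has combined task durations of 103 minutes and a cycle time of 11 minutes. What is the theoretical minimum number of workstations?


Formula: N_min = ceil(Sum of Task Times / Cycle Time)
N_min = ceil(103 min / 11 min) = ceil(9.3636)
N_min = 10 stations

10


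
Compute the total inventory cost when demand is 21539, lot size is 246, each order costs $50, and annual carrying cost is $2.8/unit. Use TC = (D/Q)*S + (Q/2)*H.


TC = 21539/246 * 50 + 246/2 * 2.8

$4722.25


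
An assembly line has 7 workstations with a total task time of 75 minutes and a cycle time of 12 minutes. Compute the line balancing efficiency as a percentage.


Formula: Efficiency = Sum of Task Times / (N_stations * CT) * 100
Total station capacity = 7 stations * 12 min = 84 min
Efficiency = 75 / 84 * 100 = 89.3%

89.3%


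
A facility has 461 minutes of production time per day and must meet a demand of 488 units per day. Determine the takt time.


Formula: Takt Time = Available Production Time / Customer Demand
Takt = 461 min/day / 488 units/day
Takt = 0.94 min/unit

0.94 min/unit


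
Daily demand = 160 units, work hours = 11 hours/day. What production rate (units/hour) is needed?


Formula: Production Rate = Daily Demand / Available Hours
Rate = 160 units/day / 11 hours/day
Rate = 14.5 units/hour

14.5 units/hour


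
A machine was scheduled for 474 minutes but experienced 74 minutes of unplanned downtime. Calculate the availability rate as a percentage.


Formula: Availability = (Planned Time - Downtime) / Planned Time * 100
Uptime = 474 - 74 = 400 min
Availability = 400 / 474 * 100 = 84.4%

84.4%


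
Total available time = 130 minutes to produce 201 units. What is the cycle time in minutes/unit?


Formula: CT = Available Time / Number of Units
CT = 130 min / 201 units
CT = 0.65 min/unit

0.65 min/unit


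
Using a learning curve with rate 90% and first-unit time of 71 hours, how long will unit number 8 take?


Formula: T_n = T_1 * (learning_rate)^(log2(n)) where learning_rate = rate/100
Doublings = log2(8) = 3
T_n = 71 * 0.9^3
T_n = 71 * 0.729 = 51.8 hours

51.8 hours


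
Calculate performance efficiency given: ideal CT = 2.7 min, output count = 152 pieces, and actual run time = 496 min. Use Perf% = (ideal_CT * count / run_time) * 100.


Formula: Performance = (Ideal CT * Total Count) / Run Time * 100
Ideal output time = 2.7 * 152 = 410.4 min
Performance = 410.4 / 496 * 100 = 82.7%

82.7%


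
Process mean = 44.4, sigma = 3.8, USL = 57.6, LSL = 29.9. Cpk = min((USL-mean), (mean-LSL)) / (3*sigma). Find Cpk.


Cpu = (57.6 - 44.4) / (3 * 3.8) = 1.16
Cpl = (44.4 - 29.9) / (3 * 3.8) = 1.27
Cpk = min(1.16, 1.27) = 1.16

1.16


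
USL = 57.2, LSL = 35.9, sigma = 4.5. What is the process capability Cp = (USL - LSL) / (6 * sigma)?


Cp = (57.2 - 35.9) / (6 * 4.5)

0.79


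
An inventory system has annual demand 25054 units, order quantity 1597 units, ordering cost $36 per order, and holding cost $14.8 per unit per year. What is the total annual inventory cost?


TC = 25054/1597 * 36 + 1597/2 * 14.8

$12382.57
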